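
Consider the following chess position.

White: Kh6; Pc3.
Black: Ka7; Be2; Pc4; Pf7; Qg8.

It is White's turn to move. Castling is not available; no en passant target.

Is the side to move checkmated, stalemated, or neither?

White to move; white king on h6.
In check: no.
King squares — g5: attacked by Qg8; h5: attacked by Be2; g6: attacked by Pf7; g7: attacked by Qg8; h7: attacked by Qg8.
Legal moves for White: none.
Not in check and no legal moves → stalemate.

stalemate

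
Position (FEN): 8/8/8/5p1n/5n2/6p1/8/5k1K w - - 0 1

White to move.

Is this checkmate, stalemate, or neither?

White to move; white king on h1.
In check: no.
King squares — g1: attacked by Kf1; g2: attacked by Kf1; h2: attacked by Pg3.
Legal moves for White: none.
Not in check and no legal moves → stalemate.

stalemate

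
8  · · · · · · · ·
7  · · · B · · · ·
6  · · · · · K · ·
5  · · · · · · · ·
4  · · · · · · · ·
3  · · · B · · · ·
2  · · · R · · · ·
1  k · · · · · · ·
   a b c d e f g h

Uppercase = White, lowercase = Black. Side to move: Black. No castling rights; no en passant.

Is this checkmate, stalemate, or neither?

Black to move; black king on a1.
In check: no.
King squares — b1: attacked by Bd3; a2: attacked by Rd2; b2: attacked by Rd2.
Legal moves for Black: none.
Not in check and no legal moves → stalemate.

stalemate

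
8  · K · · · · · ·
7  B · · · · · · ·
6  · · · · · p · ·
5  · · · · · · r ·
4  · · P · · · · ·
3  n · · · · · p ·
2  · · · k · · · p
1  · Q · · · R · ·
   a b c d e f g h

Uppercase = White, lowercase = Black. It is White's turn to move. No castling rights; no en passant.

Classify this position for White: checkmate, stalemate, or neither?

White to move; white king on b8.
In check: no.
Legal moves for White include: Kc8, Ka8, Kc7, Kb7, Bb6, Bc5, Bd4, Be3+, Bf2, Bg1, Rxf6, Rf5, Rf4, Rf3, Rf2+, Rh1, Rg1, Re1, ... (list truncated; more exist).
White has legal moves and is not in check → neither.

neither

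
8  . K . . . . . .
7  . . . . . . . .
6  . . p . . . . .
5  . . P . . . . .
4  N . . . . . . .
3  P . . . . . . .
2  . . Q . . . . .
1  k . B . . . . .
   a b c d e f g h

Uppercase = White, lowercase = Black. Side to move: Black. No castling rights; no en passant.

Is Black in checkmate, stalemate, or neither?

Black to move; black king on a1.
In check: no.
King squares — b1: attacked by Qc2; a2: attacked by Qc2; b2: attacked by Bc1.
Legal moves for Black: none.
Not in check and no legal moves → stalemate.

stalemate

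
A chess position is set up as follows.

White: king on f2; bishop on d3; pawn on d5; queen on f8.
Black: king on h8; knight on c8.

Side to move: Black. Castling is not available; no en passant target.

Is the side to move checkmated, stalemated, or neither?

Black to move; black king on h8.
In check: yes, from the white queen on f8.
King squares — g7: attacked by Qf8; h7: attacked by Bd3; g8: attacked by Qf8.
Legal moves for Black: none.
In check with no legal moves → checkmate.

checkmate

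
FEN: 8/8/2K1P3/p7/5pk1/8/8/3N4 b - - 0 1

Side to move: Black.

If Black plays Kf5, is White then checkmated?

After Kf5: white king on c6; in check: no.
White is not in check, so this cannot be checkmate.

no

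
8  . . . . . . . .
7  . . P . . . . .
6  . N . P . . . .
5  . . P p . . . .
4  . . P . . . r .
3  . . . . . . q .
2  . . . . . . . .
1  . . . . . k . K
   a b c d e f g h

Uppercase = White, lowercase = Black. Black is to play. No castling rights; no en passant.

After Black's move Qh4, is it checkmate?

After Qh4: white king on h1; in check: yes, from the black queen on h4.
King squares — g1: attacked by Kf1; g2: attacked by Kf1; h2: attacked by Qh4.
White has no legal moves → checkmate.

yes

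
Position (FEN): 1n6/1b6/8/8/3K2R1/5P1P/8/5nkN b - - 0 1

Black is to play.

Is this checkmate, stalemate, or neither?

neither

Black to move; black king on g1.
In check: yes, from the white rook on g4.
King squares — f1: own knight; h1: available; f2: attacked by Nh1; g2: attacked by Rg4; h2: available.
Legal moves for Black: Kh2, Kxh1, Ng3.
Black is in check but has 3 legal moves → neither.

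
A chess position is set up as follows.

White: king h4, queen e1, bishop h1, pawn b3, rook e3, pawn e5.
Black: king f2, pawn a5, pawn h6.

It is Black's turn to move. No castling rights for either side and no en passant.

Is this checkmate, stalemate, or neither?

checkmate

Black to move; black king on f2.
In check: yes, from the white queen on e1.
King squares — e1: attacked by Re3; f1: attacked by Qe1; g1: attacked by Qe1; e2: attacked by Qe1; g2: attacked by Bh1; e3: attacked by Qe1; f3: attacked by Bh1; g3: attacked by Qe1.
Legal moves for Black: none.
In check with no legal moves → checkmate.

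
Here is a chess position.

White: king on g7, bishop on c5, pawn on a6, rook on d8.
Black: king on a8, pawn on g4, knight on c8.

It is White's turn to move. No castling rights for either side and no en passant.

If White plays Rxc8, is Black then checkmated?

After Rxc8: black king on a8; in check: yes, from the white rook on c8.
King squares — a7: attacked by Bc5; b7: attacked by Pa6; b8: attacked by Rc8.
Black has no legal moves → checkmate.

yes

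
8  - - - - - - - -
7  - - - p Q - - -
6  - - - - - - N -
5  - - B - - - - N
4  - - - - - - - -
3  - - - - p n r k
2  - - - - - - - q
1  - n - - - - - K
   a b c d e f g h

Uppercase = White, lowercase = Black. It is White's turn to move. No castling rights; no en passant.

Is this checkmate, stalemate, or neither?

White to move; white king on h1.
In check: yes, from the black queen on h2.
King squares — g1: attacked by Qh2; g2: attacked by Qh2; h2: attacked by Nf3.
Legal moves for White: none.
In check with no legal moves → checkmate.

checkmate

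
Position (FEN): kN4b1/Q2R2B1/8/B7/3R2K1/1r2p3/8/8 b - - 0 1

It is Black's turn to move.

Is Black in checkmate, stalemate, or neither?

checkmate

Black to move; black king on a8.
In check: yes, from the white queen on a7.
King squares — a7: attacked by Rd7; b7: attacked by Qa7; b8: attacked by Qa7.
Legal moves for Black: none.
In check with no legal moves → checkmate.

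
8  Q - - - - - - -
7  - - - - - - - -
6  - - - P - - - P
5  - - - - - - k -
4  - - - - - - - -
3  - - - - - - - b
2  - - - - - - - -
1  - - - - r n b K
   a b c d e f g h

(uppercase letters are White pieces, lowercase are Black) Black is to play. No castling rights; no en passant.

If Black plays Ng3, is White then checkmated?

yes

After Ng3: white king on h1; in check: yes, from the black knight on g3.
King squares — g1: attacked by Re1; g2: attacked by Bh3; h2: attacked by Bg1.
White has no legal moves → checkmate.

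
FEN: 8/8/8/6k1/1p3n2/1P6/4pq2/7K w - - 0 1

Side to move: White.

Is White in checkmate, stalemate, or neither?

White to move; white king on h1.
In check: no.
King squares — g1: attacked by Qf2; g2: attacked by Qf2; h2: attacked by Qf2.
Legal moves for White: none.
Not in check and no legal moves → stalemate.

stalemate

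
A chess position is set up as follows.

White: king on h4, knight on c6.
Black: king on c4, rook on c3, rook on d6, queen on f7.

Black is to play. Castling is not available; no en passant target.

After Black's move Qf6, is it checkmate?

no

After Qf6: white king on h4; in check: yes, from the black queen on f6.
White has 2 legal replies: Kh5, Kg4.
In check but a legal move exists → not checkmate.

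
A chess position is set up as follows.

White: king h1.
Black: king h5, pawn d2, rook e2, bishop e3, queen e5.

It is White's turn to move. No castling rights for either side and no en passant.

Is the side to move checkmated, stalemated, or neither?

stalemate

White to move; white king on h1.
In check: no.
King squares — g1: attacked by Be3; g2: attacked by Re2; h2: attacked by Re2.
Legal moves for White: none.
Not in check and no legal moves → stalemate.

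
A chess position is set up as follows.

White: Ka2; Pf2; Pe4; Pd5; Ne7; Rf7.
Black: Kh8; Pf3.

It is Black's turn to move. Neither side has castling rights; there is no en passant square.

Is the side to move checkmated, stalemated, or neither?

stalemate

Black to move; black king on h8.
In check: no.
King squares — g7: attacked by Rf7; h7: attacked by Rf7; g8: attacked by Ne7.
Legal moves for Black: none.
Not in check and no legal moves → stalemate.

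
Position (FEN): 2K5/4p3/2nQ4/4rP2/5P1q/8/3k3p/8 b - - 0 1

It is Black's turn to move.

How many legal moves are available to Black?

Black to move; king on d2.
In check: yes, from the white queen on d6.
Legal moves: Ke3, Kc3, Ke2, Kc2, Ke1, Kc1, Nd4, Rd5, exd6.
Count: 9.

9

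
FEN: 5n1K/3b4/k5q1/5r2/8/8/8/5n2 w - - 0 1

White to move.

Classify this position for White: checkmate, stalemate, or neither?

White to move; white king on h8.
In check: no.
King squares — g7: attacked by Qg6; h7: attacked by Qg6; g8: attacked by Qg6.
Legal moves for White: none.
Not in check and no legal moves → stalemate.

stalemate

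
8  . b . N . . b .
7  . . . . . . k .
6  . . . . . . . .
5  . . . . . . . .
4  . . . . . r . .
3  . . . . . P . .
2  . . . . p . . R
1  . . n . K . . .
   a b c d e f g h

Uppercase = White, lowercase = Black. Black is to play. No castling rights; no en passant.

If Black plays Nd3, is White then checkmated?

no

After Nd3: white king on e1; in check: yes, from the black knight on d3.
White has 2 legal replies: Kxe2, Kd2.
In check but a legal move exists → not checkmate.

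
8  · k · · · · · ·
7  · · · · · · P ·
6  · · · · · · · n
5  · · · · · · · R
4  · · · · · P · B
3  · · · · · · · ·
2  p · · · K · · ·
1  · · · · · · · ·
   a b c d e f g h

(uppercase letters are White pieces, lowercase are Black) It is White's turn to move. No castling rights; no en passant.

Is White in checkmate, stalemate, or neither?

White to move; white king on e2.
In check: no.
Legal moves for White include: Rxh6, Rg5, Rf5, Re5, Rd5, Rc5, Rb5+, Ra5, Bd8, Be7, Bf6, Bg5, Bg3, Bf2, Be1, Kf3, Ke3, Kd3, ... (list truncated; more exist).
White has legal moves and is not in check → neither.

neither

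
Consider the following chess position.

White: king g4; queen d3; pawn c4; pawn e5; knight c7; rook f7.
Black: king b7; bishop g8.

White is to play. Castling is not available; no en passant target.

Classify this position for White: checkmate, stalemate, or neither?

White to move; white king on g4.
In check: no.
Legal moves for White include: Rf8, Rh7, Rg7, Re7, Rd7, Rf6, Rf5, Rf4, Rf3, Rf2, Rf1, Ne8+, Na8+, Ne6+, Na6+, Nd5+, Nb5+, Kh5, ... (list truncated; more exist).
White has legal moves and is not in check → neither.

neither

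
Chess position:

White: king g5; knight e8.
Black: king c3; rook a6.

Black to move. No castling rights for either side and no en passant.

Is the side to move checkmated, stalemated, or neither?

Black to move; black king on c3.
In check: no.
Legal moves for Black include: Ra8, Ra7, Rh6, Rg6+, Rf6, Re6, Rd6, Rc6, Rb6, Ra5+, Ra4, Ra3, Ra2, Ra1, Kd4, Kc4, Kb4, Kd3, ... (list truncated; more exist).
Black has legal moves and is not in check → neither.

neither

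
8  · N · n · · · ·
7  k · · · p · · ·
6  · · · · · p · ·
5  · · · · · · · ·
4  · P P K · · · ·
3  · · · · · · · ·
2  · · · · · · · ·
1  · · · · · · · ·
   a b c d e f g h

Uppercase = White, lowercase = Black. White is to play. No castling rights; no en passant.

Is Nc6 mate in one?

After Nc6: black king on a7; in check: yes, from the white knight on c6.
Black has 5 legal replies: Ka8, Kb7, Kb6, Ka6, Nxc6+.
In check but a legal move exists → not checkmate.

no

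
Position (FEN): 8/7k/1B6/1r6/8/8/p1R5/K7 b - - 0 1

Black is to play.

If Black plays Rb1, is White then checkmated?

After Rb1: white king on a1; in check: yes, from the black rook on b1.
White has 1 legal reply: Kxa2.
In check but a legal move exists → not checkmate.

no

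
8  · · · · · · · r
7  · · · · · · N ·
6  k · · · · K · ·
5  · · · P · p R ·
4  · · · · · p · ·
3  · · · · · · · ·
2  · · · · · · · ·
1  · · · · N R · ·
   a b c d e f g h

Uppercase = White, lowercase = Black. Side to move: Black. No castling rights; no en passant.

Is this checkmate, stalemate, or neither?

Black to move; black king on a6.
In check: no.
Legal moves for Black include: Rg8, Rf8+, Re8, Rd8, Rc8, Rb8, Ra8, Rh7, Rh6+, Rh5, Rh4, Rh3, Rh2, Rh1, Kb7, Ka7, Kb6, Kb5, ... (list truncated; more exist).
Black has legal moves and is not in check → neither.

neither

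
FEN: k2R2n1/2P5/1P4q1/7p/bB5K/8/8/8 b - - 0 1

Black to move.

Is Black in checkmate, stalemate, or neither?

Black to move; black king on a8.
In check: yes, from the white rook on d8.
Legal moves for Black: Kb7.
Black is in check but has 1 legal move → neither.

neither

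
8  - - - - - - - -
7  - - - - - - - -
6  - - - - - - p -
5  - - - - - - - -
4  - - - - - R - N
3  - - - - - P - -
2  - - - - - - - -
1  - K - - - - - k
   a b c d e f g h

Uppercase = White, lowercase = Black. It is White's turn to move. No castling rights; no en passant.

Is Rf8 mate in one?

no

After Rf8: black king on h1; in check: no.
Black is not in check, so this cannot be checkmate.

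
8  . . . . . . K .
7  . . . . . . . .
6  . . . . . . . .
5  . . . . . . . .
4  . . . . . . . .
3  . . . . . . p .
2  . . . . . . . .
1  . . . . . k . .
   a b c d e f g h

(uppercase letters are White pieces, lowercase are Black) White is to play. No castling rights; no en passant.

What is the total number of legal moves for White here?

5

White to move; king on g8.
In check: no.
Legal moves: Kh8, Kf8, Kh7, Kg7, Kf7.
Count: 5.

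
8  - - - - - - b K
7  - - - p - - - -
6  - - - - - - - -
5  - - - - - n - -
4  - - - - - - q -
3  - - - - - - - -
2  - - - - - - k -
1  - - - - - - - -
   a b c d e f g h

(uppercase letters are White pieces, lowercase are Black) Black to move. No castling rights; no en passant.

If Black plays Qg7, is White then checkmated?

After Qg7: white king on h8; in check: yes, from the black queen on g7.
King squares — g7: attacked by Nf5; h7: attacked by Qg7; g8: attacked by Qg7.
White has no legal moves → checkmate.

yes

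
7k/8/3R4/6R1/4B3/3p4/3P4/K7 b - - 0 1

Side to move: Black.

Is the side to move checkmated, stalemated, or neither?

stalemate

Black to move; black king on h8.
In check: no.
King squares — g7: attacked by Rg5; h7: attacked by Be4; g8: attacked by Rg5.
Legal moves for Black: none.
Not in check and no legal moves → stalemate.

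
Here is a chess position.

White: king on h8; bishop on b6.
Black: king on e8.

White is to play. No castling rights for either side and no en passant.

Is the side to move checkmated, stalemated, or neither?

White to move; white king on h8.
In check: no.
Legal moves for White: Kg8, Kh7, Kg7, Bd8, Bc7, Ba7, Bc5, Ba5, Bd4, Be3, Bf2, Bg1.
White has 12 legal moves and is not in check → neither.

neither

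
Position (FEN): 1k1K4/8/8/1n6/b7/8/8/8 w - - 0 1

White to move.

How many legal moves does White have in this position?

White to move; king on d8.
In check: no.
Legal moves: Ke8, Ke7, Kd7.
Count: 3.

3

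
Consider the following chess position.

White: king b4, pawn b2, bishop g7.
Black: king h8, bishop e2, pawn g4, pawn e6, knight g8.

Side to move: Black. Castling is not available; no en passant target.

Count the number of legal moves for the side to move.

2

Black to move; king on h8.
In check: yes, from the white bishop on g7.
Legal moves: Kh7, Kxg7.
Count: 2.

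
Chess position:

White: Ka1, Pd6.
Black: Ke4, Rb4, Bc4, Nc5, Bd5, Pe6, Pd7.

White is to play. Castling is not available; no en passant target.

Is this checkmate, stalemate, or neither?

White to move; white king on a1.
In check: no.
King squares — b1: attacked by Rb4; a2: attacked by Bc4; b2: attacked by Rb4.
Legal moves for White: none.
Not in check and no legal moves → stalemate.

stalemate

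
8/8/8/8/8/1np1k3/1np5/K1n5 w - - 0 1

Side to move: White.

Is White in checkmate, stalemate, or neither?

White to move; white king on a1.
In check: yes, from the black knight on b3.
King squares — b1: attacked by Pc2; a2: attacked by Nc1; b2: attacked by Pc3.
Legal moves for White: none.
In check with no legal moves → checkmate.

checkmate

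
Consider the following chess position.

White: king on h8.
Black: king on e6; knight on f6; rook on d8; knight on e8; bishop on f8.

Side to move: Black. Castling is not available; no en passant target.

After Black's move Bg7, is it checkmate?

After Bg7: white king on h8; in check: yes, from the black bishop on g7.
King squares — g7: attacked by Ne8; h7: attacked by Nf6; g8: attacked by Nf6.
White has no legal moves → checkmate.

yes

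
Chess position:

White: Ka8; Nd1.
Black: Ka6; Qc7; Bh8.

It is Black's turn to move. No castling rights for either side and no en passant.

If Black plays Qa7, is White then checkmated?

After Qa7: white king on a8; in check: yes, from the black queen on a7.
King squares — a7: attacked by Ka6; b7: attacked by Ka6; b8: attacked by Qa7.
White has no legal moves → checkmate.

yes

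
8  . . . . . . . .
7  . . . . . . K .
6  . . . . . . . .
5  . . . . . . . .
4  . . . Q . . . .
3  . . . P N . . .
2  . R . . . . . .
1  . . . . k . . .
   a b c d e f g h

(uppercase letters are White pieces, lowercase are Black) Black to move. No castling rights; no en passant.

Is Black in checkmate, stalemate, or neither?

stalemate

Black to move; black king on e1.
In check: no.
King squares — d1: attacked by Ne3; f1: attacked by Ne3; d2: attacked by Rb2; e2: attacked by Rb2; f2: attacked by Rb2.
Legal moves for Black: none.
Not in check and no legal moves → stalemate.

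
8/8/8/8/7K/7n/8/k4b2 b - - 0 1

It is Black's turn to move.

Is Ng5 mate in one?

After Ng5: white king on h4; in check: no.
White is not in check, so this cannot be checkmate.

no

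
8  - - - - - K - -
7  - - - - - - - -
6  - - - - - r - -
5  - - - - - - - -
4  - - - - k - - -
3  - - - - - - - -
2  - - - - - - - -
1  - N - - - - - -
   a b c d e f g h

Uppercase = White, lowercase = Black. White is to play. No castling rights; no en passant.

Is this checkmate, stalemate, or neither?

neither

White to move; white king on f8.
In check: yes, from the black rook on f6.
Legal moves for White: Kg8, Ke8, Kg7, Ke7.
White is in check but has 4 legal moves → neither.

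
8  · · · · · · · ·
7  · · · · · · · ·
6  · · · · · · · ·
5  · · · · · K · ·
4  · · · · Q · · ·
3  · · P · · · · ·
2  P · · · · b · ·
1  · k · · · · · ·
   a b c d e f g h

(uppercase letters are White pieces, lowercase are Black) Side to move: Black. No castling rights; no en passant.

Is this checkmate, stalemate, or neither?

neither

Black to move; black king on b1.
In check: yes, from the white queen on e4.
King squares — a1: available; c1: available; a2: available; b2: available; c2: attacked by Qe4.
Legal moves for Black: Kb2, Kxa2, Kc1, Ka1.
Black is in check but has 4 legal moves → neither.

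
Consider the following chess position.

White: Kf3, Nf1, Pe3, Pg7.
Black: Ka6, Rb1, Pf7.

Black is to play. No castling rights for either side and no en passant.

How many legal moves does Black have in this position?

Black to move; king on a6.
In check: no.
Legal moves: Kb7, Ka7, Kb6, Kb5, Ka5, Rb8, Rb7, Rb6, Rb5, Rb4, Rb3, Rb2, Rxf1+, Re1, Rd1, Rc1, Ra1, f6, f5.
Count: 19.

19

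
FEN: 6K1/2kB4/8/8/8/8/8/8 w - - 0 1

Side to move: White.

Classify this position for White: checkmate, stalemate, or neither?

White to move; white king on g8.
In check: no.
Legal moves for White: Kh8, Kf8, Kh7, Kg7, Kf7, Be8, Bc8, Be6, Bc6, Bf5, Bb5, Bg4, Ba4, Bh3.
White has 14 legal moves and is not in check → neither.

neither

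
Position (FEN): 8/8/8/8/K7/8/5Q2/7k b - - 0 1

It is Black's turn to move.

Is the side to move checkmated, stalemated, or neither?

Black to move; black king on h1.
In check: no.
King squares — g1: attacked by Qf2; g2: attacked by Qf2; h2: attacked by Qf2.
Legal moves for Black: none.
Not in check and no legal moves → stalemate.

stalemate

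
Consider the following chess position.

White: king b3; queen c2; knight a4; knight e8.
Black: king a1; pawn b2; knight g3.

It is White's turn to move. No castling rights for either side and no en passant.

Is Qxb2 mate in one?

After Qxb2: black king on a1; in check: yes, from the white queen on b2.
King squares — b1: attacked by Qb2; a2: attacked by Qb2; b2: attacked by Kb3.
Black has no legal moves → checkmate.

yes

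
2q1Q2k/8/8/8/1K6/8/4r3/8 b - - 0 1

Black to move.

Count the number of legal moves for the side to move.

4

Black to move; king on h8.
In check: yes, from the white queen on e8.
Legal moves: Kh7, Kg7, Qxe8, Rxe8.
Count: 4.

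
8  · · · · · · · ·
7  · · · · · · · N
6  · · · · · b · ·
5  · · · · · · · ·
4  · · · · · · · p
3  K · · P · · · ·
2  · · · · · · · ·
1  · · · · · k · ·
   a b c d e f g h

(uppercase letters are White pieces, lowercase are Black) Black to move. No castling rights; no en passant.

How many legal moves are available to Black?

16

Black to move; king on f1.
In check: no.
Legal moves: Bh8, Bd8, Bg7, Be7+, Bg5, Be5, Bd4, Bc3, Bb2+, Ba1, Kg2, Kf2, Ke2, Kg1, Ke1, h3.
Count: 16.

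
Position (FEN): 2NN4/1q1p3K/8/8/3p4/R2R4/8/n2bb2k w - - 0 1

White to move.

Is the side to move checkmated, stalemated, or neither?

White to move; white king on h7.
In check: no.
Legal moves for White include: Nf7, Nxb7, Ne6, Nc6, Ne7, Na7, Nd6, Nb6, Kh8, Kg8, Kg7, Kh6, Kg6, Rxd4, Rh3+, Rg3, Rf3, Re3, ... (list truncated; more exist).
White has legal moves and is not in check → neither.

neither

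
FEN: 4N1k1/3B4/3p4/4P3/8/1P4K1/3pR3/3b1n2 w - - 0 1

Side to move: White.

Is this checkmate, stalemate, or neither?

White to move; white king on g3.
In check: yes, from the black knight on f1.
Legal moves for White: Kh4, Kg4, Kf4, Kh3, Kf3, Kg2, Kf2.
White is in check but has 7 legal moves → neither.

neither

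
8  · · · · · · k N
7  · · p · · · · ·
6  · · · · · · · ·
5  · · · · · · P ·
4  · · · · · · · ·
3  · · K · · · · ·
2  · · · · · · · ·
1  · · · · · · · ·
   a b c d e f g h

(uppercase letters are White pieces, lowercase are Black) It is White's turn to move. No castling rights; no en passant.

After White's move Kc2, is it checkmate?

no

After Kc2: black king on g8; in check: no.
Black is not in check, so this cannot be checkmate.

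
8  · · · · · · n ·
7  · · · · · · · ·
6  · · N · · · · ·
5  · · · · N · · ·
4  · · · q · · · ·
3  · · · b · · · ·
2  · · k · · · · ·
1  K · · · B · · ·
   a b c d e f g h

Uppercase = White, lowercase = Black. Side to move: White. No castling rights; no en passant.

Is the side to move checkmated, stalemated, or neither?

White to move; white king on a1.
In check: yes, from the black queen on d4.
King squares — b1: attacked by Kc2; a2: available; b2: attacked by Kc2.
Legal moves for White: Ka2, Nxd4+, Bc3.
White is in check but has 3 legal moves → neither.

neither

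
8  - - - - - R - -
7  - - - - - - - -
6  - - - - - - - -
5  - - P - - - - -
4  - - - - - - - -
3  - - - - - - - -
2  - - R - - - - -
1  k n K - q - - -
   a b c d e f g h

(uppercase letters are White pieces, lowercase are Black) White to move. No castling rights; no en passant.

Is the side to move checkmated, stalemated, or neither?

White to move; white king on c1.
In check: yes, from the black queen on e1.
King squares — b1: attacked by Ka1; d1: attacked by Qe1; b2: attacked by Ka1; c2: own rook; d2: attacked by Nb1.
Legal moves for White: none.
In check with no legal moves → checkmate.

checkmate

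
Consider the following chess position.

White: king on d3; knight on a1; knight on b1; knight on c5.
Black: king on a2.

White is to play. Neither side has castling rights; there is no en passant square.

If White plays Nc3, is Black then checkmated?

no

After Nc3: black king on a2; in check: yes, from the white knight on c3.
Black has 3 legal replies: Ka3, Kb2, Kxa1.
In check but a legal move exists → not checkmate.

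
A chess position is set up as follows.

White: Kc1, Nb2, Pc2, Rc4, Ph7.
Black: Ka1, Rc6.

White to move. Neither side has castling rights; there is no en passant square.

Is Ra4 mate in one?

yes

After Ra4: black king on a1; in check: yes, from the white rook on a4.
King squares — b1: attacked by Kc1; a2: attacked by Ra4; b2: attacked by Kc1.
Black has no legal moves → checkmate.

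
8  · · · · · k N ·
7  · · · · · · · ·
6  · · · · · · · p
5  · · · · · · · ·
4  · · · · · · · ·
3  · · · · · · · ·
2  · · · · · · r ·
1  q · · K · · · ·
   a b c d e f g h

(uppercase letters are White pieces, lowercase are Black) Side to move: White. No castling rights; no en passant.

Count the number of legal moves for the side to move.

White to move; king on d1.
In check: yes, from the black queen on a1.
Legal moves: none.
Count: 0.

0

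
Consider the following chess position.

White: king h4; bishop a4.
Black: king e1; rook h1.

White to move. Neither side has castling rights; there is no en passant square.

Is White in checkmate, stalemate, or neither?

neither

White to move; white king on h4.
In check: yes, from the black rook on h1.
King squares — g3: available; h3: attacked by Rh1; g4: available; g5: available; h5: attacked by Rh1.
Legal moves for White: Kg5, Kg4, Kg3.
White is in check but has 3 legal moves → neither.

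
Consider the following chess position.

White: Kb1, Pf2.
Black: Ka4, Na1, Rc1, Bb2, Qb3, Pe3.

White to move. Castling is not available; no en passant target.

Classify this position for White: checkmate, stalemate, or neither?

checkmate

White to move; white king on b1.
In check: yes, from the black rook on c1.
King squares — a1: attacked by Rc1; c1: attacked by Bb2; a2: attacked by Qb3; b2: attacked by Qb3; c2: attacked by Na1.
Legal moves for White: none.
In check with no legal moves → checkmate.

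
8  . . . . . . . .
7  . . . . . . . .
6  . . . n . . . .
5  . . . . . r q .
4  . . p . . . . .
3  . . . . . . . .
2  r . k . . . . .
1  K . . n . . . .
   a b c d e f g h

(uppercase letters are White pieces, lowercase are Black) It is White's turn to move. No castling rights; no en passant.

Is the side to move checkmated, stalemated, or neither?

neither

White to move; white king on a1.
In check: yes, from the black rook on a2.
Legal moves for White: Kxa2.
White is in check but has 1 legal move → neither.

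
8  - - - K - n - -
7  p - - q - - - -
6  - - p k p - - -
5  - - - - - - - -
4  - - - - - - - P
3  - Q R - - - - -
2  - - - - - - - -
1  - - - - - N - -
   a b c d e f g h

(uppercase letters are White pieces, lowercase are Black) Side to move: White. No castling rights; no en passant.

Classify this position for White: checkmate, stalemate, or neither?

checkmate

White to move; white king on d8.
In check: yes, from the black queen on d7.
King squares — c7: attacked by Kd6; d7: attacked by Kd6; e7: attacked by Kd6; c8: attacked by Qd7; e8: attacked by Qd7.
Legal moves for White: none.
In check with no legal moves → checkmate.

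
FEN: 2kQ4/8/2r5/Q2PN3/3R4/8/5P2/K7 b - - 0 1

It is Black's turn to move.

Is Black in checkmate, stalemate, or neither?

Black to move; black king on c8.
In check: yes, from the white queen on d8.
King squares — b7: available; c7: attacked by Qa5; d7: attacked by Ne5; b8: attacked by Qd8; d8: attacked by Qa5.
Legal moves for Black: Kb7.
Black is in check but has 1 legal move → neither.

neither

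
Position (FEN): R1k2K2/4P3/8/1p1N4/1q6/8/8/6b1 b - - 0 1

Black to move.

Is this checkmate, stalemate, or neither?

neither

Black to move; black king on c8.
In check: yes, from the white rook on a8.
King squares — b7: available; c7: attacked by Nd5; d7: available; b8: attacked by Ra8; d8: attacked by Pe7.
Legal moves for Black: Kd7, Kb7.
Black is in check but has 2 legal moves → neither.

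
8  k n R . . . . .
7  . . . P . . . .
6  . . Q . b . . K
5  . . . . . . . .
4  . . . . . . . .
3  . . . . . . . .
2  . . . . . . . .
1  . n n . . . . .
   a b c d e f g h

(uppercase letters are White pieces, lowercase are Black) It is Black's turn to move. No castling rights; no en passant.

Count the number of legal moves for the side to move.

Black to move; king on a8.
In check: yes, from the white queen on c6.
Legal moves: Ka7.
Count: 1.

1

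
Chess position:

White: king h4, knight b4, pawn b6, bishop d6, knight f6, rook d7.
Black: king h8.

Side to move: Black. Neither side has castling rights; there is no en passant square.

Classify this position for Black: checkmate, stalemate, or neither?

stalemate

Black to move; black king on h8.
In check: no.
King squares — g7: attacked by Rd7; h7: attacked by Nf6; g8: attacked by Nf6.
Legal moves for Black: none.
Not in check and no legal moves → stalemate.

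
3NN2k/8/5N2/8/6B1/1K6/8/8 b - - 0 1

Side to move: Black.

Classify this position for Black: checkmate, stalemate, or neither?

stalemate

Black to move; black king on h8.
In check: no.
King squares — g7: attacked by Ne8; h7: attacked by Nf6; g8: attacked by Nf6.
Legal moves for Black: none.
Not in check and no legal moves → stalemate.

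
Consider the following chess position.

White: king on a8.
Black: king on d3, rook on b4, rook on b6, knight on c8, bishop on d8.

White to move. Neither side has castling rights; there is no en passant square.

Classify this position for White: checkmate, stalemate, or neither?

stalemate

White to move; white king on a8.
In check: no.
King squares — a7: attacked by Nc8; b7: attacked by Rb6; b8: attacked by Rb6.
Legal moves for White: none.
Not in check and no legal moves → stalemate.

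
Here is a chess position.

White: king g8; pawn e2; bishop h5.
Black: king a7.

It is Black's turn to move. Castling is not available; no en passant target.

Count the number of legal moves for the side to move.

5

Black to move; king on a7.
In check: no.
Legal moves: Kb8, Ka8, Kb7, Kb6, Ka6.
Count: 5.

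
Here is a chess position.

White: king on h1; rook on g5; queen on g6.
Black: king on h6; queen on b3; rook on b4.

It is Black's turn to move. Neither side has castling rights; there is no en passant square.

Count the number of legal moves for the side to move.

0

Black to move; king on h6.
In check: yes, from the white queen on g6.
Legal moves: none.
Count: 0.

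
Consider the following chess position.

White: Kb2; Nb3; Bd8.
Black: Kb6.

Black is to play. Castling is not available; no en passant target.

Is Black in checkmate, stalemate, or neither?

Black to move; black king on b6.
In check: yes, from the white bishop on d8.
King squares — a5: attacked by Nb3; b5: available; c5: attacked by Nb3; a6: available; c6: available; a7: available; b7: available; c7: attacked by Bd8.
Legal moves for Black: Kb7, Ka7, Kc6, Ka6, Kb5.
Black is in check but has 5 legal moves → neither.

neither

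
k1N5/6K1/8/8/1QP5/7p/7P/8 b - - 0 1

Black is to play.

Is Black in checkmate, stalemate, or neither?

Black to move; black king on a8.
In check: no.
King squares — a7: attacked by Nc8; b7: attacked by Qb4; b8: attacked by Qb4.
Legal moves for Black: none.
Not in check and no legal moves → stalemate.

stalemate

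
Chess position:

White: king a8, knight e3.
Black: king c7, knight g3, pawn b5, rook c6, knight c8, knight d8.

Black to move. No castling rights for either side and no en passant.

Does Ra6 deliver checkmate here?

yes

After Ra6: white king on a8; in check: yes, from the black rook on a6.
King squares — a7: attacked by Ra6; b7: attacked by Kc7; b8: attacked by Kc7.
White has no legal moves → checkmate.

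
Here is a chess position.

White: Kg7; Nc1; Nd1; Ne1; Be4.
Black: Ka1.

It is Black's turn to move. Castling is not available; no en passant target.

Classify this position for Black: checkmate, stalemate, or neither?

stalemate

Black to move; black king on a1.
In check: no.
King squares — b1: attacked by Be4; a2: attacked by Nc1; b2: attacked by Nd1.
Legal moves for Black: none.
Not in check and no legal moves → stalemate.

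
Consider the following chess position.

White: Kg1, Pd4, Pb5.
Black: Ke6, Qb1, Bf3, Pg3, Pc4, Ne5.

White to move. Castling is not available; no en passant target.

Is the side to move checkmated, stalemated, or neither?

checkmate

White to move; white king on g1.
In check: yes, from the black queen on b1.
King squares — f1: attacked by Qb1; h1: attacked by Qb1; f2: attacked by Pg3; g2: attacked by Bf3; h2: attacked by Pg3.
Legal moves for White: none.
In check with no legal moves → checkmate.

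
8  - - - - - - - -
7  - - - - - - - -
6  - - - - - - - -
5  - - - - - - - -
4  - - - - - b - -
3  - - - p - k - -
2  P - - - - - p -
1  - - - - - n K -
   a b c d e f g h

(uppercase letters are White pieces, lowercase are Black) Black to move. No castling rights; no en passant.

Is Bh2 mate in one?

yes

After Bh2: white king on g1; in check: yes, from the black bishop on h2.
King squares — f1: attacked by Pg2; h1: attacked by Pg2; f2: attacked by Kf3; g2: attacked by Kf3; h2: attacked by Nf1.
White has no legal moves → checkmate.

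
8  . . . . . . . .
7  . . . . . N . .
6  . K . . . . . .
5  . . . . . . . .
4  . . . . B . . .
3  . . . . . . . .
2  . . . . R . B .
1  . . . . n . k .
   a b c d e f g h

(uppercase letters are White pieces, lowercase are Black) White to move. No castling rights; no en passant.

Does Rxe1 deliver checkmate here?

After Rxe1: black king on g1; in check: yes, from the white rook on e1.
Black has 2 legal replies: Kh2, Kf2.
In check but a legal move exists → not checkmate.

no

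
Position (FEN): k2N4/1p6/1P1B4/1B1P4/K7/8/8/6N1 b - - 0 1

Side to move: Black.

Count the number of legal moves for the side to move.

Black to move; king on a8.
In check: no.
Legal moves: none.
Count: 0.

0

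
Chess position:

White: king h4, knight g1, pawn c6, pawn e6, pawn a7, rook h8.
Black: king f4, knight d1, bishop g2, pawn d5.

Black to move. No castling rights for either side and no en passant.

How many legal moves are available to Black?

Black to move; king on f4.
In check: no.
Legal moves: Kf5, Ke5, Ke4, Ke3, Be4, Bh3, Bf3, Bh1, Bf1, Ne3, Nc3, Nf2, Nb2, d4.
Count: 14.

14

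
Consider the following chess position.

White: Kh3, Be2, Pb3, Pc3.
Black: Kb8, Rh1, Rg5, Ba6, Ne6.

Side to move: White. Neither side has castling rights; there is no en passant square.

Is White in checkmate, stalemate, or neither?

checkmate

White to move; white king on h3.
In check: yes, from the black rook on h1.
King squares — g2: attacked by Rg5; h2: attacked by Rh1; g3: attacked by Rg5; g4: attacked by Rg5; h4: attacked by Rh1.
Legal moves for White: none.
In check with no legal moves → checkmate.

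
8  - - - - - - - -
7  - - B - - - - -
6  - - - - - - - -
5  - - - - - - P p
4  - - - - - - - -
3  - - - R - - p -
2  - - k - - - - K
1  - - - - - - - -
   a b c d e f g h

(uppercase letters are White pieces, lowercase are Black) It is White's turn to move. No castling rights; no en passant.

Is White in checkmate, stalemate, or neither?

White to move; white king on h2.
In check: yes, from the black pawn on g3.
Legal moves for White: Kh3, Kxg3, Kg2, Kh1, Kg1, Bxg3, Rxg3.
White is in check but has 7 legal moves → neither.

neither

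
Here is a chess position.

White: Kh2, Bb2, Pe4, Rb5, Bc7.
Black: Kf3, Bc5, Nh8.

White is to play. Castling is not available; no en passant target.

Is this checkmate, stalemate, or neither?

neither

White to move; white king on h2.
In check: no.
Legal moves for White include: Bd8, Bb8, Bd6, Bb6, Bce5, Ba5, Bf4, Bg3, Rb8, Rb7, Rb6, Rxc5, Ra5, Rb4, Rb3+, Kh3, Kh1, Bxh8, ... (list truncated; more exist).
White has legal moves and is not in check → neither.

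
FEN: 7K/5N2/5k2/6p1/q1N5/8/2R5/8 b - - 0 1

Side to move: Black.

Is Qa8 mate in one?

no

After Qa8: white king on h8; in check: yes, from the black queen on a8.
White has 2 legal replies: Kh7, Nd8.
In check but a legal move exists → not checkmate.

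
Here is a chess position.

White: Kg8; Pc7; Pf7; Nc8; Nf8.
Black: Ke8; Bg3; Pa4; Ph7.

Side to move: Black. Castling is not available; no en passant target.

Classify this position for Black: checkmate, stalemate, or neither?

checkmate

Black to move; black king on e8.
In check: yes, from the white pawn on f7.
King squares — d7: attacked by Nf8; e7: attacked by Nc8; f7: attacked by Kg8; d8: attacked by Pc7; f8: attacked by Kg8.
Legal moves for Black: none.
In check with no legal moves → checkmate.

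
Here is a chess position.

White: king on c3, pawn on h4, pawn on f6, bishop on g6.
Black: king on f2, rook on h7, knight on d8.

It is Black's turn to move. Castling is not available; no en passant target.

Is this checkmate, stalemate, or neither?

neither

Black to move; black king on f2.
In check: no.
Legal moves for Black include: Nf7, Nb7, Ne6, Nc6, Rh8, Rg7, Rf7, Re7, Rd7, Rc7+, Rb7, Ra7, Rh6, Rh5, Rxh4, Kg3, Kf3, Ke3, ... (list truncated; more exist).
Black has legal moves and is not in check → neither.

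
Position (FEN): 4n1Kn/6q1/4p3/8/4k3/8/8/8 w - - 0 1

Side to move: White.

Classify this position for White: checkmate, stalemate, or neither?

White to move; white king on g8.
In check: yes, from the black queen on g7.
King squares — f7: attacked by Qg7; g7: attacked by Ne8; h7: attacked by Qg7; f8: attacked by Qg7; h8: attacked by Qg7.
Legal moves for White: none.
In check with no legal moves → checkmate.

checkmate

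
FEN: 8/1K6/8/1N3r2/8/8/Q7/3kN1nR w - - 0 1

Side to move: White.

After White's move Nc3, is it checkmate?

After Nc3: black king on d1; in check: yes, from the white knight on c3.
Black has 2 legal replies: Kxe1, Kc1.
In check but a legal move exists → not checkmate.

no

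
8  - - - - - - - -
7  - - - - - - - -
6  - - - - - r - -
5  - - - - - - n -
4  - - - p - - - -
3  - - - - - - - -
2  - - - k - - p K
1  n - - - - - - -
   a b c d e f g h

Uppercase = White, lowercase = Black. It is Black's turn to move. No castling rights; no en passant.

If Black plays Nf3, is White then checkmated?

no

After Nf3: white king on h2; in check: yes, from the black knight on f3.
White has 3 legal replies: Kh3, Kg3, Kxg2.
In check but a legal move exists → not checkmate.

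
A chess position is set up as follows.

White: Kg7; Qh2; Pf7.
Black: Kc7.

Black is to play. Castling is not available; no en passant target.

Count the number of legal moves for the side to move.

Black to move; king on c7.
In check: yes, from the white queen on h2.
Legal moves: Kd8, Kc8, Kd7, Kb7, Kc6, Kb6.
Count: 6.

6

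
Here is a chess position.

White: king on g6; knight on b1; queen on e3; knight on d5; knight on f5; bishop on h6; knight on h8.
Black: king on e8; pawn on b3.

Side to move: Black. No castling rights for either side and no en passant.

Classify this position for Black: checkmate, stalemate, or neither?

Black to move; black king on e8.
In check: yes, from the white queen on e3.
Legal moves for Black: Kd8, Kd7.
Black is in check but has 2 legal moves → neither.

neither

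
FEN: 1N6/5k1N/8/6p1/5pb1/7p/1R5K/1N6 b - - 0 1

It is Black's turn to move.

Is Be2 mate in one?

After Be2: white king on h2; in check: no.
White is not in check, so this cannot be checkmate.

no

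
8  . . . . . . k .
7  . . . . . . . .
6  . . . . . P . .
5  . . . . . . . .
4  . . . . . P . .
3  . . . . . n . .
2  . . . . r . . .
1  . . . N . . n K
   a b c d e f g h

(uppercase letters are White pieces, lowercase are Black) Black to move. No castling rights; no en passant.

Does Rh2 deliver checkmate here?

yes

After Rh2: white king on h1; in check: yes, from the black rook on h2.
King squares — g1: attacked by Nf3; g2: attacked by Rh2; h2: attacked by Nf3.
White has no legal moves → checkmate.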